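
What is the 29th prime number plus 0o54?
The 29th prime number = 109
Convert 0o54 (octal) → 5×8 + 4 = 44 (decimal)
Compute 109 + 44 = 153
153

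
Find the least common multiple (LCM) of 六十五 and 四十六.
Convert 六十五 (Chinese numeral) → 6×10 + 5 = 65 (decimal)
Convert 四十六 (Chinese numeral) → 4×10 + 6 = 46 (decimal)
Compute lcm(65, 46) = 2990
2990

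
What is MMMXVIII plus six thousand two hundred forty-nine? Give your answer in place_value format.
Convert MMMXVIII (Roman numeral) → 1000 + 1000 + 1000 + 10 + 5 + 1 + 1 + 1 = 3018 (decimal)
Convert six thousand two hundred forty-nine (English words) → 6×1000 + 2×100 + 49 = 6249 (decimal)
Compute 3018 + 6249 = 9267
Convert 9267 (decimal) → 9267 = 9×1000 + 2×100 + 6×10 + 7 → 9 thousands, 2 hundreds, 6 tens, 7 ones (place-value notation)
9 thousands, 2 hundreds, 6 tens, 7 ones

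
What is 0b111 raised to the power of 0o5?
Convert 0b111 (binary) → 4 + 2 + 1 = 7 (decimal)
Convert 0o5 (octal) → 5 (decimal)
Compute 7 ^ 5 = 16807
16807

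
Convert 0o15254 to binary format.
Convert 0o15254 (octal) → 1×4096 + 5×512 + 2×64 + 5×8 + 4 = 6828 (decimal)
Convert 6828 (decimal) → 6828 = 4096 + 2048 + 512 + 128 + 32 + 8 + 4 → 0b1101010101100 (binary)
0b1101010101100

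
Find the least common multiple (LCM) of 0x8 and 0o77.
Convert 0x8 (hexadecimal) → 8 (decimal)
Convert 0o77 (octal) → 7×8 + 7 = 63 (decimal)
Compute lcm(8, 63) = 504
504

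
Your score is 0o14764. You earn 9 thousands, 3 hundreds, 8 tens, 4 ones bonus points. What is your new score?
Convert 0o14764 (octal) → 1×4096 + 4×512 + 7×64 + 6×8 + 4 = 6644 (decimal)
Convert 9 thousands, 3 hundreds, 8 tens, 4 ones (place-value notation) → 9×1000 + 3×100 + 8×10 + 4 = 9384 (decimal)
Compute 6644 + 9384 = 16028
16028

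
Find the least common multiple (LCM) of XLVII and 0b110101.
Convert XLVII (Roman numeral) → 40 + 5 + 1 + 1 = 47 (decimal)
Convert 0b110101 (binary) → 32 + 16 + 4 + 1 = 53 (decimal)
Compute lcm(47, 53) = 2491
2491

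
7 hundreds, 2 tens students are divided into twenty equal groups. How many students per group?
Convert 7 hundreds, 2 tens (place-value notation) → 7×100 + 2×10 = 720 (decimal)
Convert twenty (English words) → 20 (decimal)
Compute 720 ÷ 20 = 36
36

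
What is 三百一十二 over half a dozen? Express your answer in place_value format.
Convert 三百一十二 (Chinese numeral) → 3×100 + 1×10 + 2 = 312 (decimal)
Convert half a dozen (colloquial) → 6 (decimal)
Compute 312 ÷ 6 = 52
Convert 52 (decimal) → 52 = 5×10 + 2 → 5 tens, 2 ones (place-value notation)
5 tens, 2 ones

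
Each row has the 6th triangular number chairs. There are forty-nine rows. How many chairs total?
Convert the 6th triangular number (triangular index) → 6×7/2 = 21 (decimal)
Convert forty-nine (English words) → 49 (decimal)
Compute 21 × 49 = 1029
1029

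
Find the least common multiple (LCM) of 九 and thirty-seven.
Convert 九 (Chinese numeral) → 9 (decimal)
Convert thirty-seven (English words) → 37 (decimal)
Compute lcm(9, 37) = 333
333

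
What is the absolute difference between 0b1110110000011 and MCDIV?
Convert 0b1110110000011 (binary) → 4096 + 2048 + 1024 + 256 + 128 + 2 + 1 = 7555 (decimal)
Convert MCDIV (Roman numeral) → 1000 + 400 + 4 = 1404 (decimal)
Compute |7555 - 1404| = 6151
6151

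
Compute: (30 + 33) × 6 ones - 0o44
Convert 6 ones (place-value notation) → 6 (decimal)
Convert 0o44 (octal) → 4×8 + 4 = 36 (decimal)
Expression in decimal: (30 + 33) × 6 - 36
Parentheses first: 30 + 33 = 63
Multiply: 63 × 6 = 378
Subtract: 378 - 36 = 342
342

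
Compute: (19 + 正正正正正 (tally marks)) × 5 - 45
Convert 正正正正正 (tally marks) → 5 + 5 + 5 + 5 + 5 = 25 (decimal)
Expression in decimal: (19 + 25) × 5 - 45
Parentheses first: 19 + 25 = 44
Multiply: 44 × 5 = 220
Subtract: 220 - 45 = 175
175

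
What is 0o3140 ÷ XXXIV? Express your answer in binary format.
Convert 0o3140 (octal) → 3×512 + 1×64 + 4×8 = 1632 (decimal)
Convert XXXIV (Roman numeral) → 10 + 10 + 10 + 4 = 34 (decimal)
Compute 1632 ÷ 34 = 48
Convert 48 (decimal) → 48 = 32 + 16 → 0b110000 (binary)
0b110000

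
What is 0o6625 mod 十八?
Convert 0o6625 (octal) → 6×512 + 6×64 + 2×8 + 5 = 3477 (decimal)
Convert 十八 (Chinese numeral) → 1×10 + 8 = 18 (decimal)
Compute 3477 mod 18 = 3
3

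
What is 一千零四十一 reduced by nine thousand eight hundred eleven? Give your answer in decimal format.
Convert 一千零四十一 (Chinese numeral) → 1×1000 + 4×10 + 1 = 1041 (decimal)
Convert nine thousand eight hundred eleven (English words) → 9×1000 + 8×100 + 11 = 9811 (decimal)
Compute 1041 - 9811 = -8770
-8770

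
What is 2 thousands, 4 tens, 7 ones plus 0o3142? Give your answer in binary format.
Convert 2 thousands, 4 tens, 7 ones (place-value notation) → 2×1000 + 4×10 + 7 = 2047 (decimal)
Convert 0o3142 (octal) → 3×512 + 1×64 + 4×8 + 2 = 1634 (decimal)
Compute 2047 + 1634 = 3681
Convert 3681 (decimal) → 3681 = 2048 + 1024 + 512 + 64 + 32 + 1 → 0b111001100001 (binary)
0b111001100001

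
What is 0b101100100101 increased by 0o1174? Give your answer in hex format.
Convert 0b101100100101 (binary) → 2048 + 512 + 256 + 32 + 4 + 1 = 2853 (decimal)
Convert 0o1174 (octal) → 1×512 + 1×64 + 7×8 + 4 = 636 (decimal)
Compute 2853 + 636 = 3489
Convert 3489 (decimal) → 3489 = 13×256 + 10×16 + 1 → 0xDA1 (hexadecimal)
0xDA1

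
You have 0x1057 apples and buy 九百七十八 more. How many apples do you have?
Convert 0x1057 (hexadecimal) → 1×4096 + 5×16 + 7 = 4183 (decimal)
Convert 九百七十八 (Chinese numeral) → 9×100 + 7×10 + 8 = 978 (decimal)
Compute 4183 + 978 = 5161
5161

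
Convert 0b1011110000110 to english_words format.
Convert 0b1011110000110 (binary) → 4096 + 1024 + 512 + 256 + 128 + 4 + 2 = 6022 (decimal)
Convert 6022 (decimal) → 6022 = 6×1000 + 22 → six thousand twenty-two (English words)
six thousand twenty-two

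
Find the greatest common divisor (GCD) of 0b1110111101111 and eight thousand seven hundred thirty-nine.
Convert 0b1110111101111 (binary) → 4096 + 2048 + 1024 + 256 + 128 + 64 + 32 + 8 + 4 + 2 + 1 = 7663 (decimal)
Convert eight thousand seven hundred thirty-nine (English words) → 8×1000 + 7×100 + 39 = 8739 (decimal)
Compute gcd(7663, 8739) = 1
1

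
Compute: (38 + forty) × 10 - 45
Convert forty (English words) → 40 (decimal)
Expression in decimal: (38 + 40) × 10 - 45
Parentheses first: 38 + 40 = 78
Multiply: 78 × 10 = 780
Subtract: 780 - 45 = 735
735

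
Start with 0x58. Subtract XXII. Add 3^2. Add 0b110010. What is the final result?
Convert 0x58 (hexadecimal) → 5×16 + 8 = 88 (decimal)
Start: 88
Convert XXII (Roman numeral) → 10 + 10 + 1 + 1 = 22 (decimal)
88 - 22 = 66
Convert 3^2 (power) → 9 (decimal)
66 + 9 = 75
Convert 0b110010 (binary) → 32 + 16 + 2 = 50 (decimal)
75 + 50 = 125
125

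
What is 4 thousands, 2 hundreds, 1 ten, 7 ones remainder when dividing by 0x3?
Convert 4 thousands, 2 hundreds, 1 ten, 7 ones (place-value notation) → 4×1000 + 2×100 + 1×10 + 7 = 4217 (decimal)
Convert 0x3 (hexadecimal) → 3 (decimal)
Compute 4217 mod 3 = 2
2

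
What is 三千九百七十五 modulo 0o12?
Convert 三千九百七十五 (Chinese numeral) → 3×1000 + 9×100 + 7×10 + 5 = 3975 (decimal)
Convert 0o12 (octal) → 1×8 + 2 = 10 (decimal)
Compute 3975 mod 10 = 5
5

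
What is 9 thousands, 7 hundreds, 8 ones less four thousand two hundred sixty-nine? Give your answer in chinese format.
Convert 9 thousands, 7 hundreds, 8 ones (place-value notation) → 9×1000 + 7×100 + 8 = 9708 (decimal)
Convert four thousand two hundred sixty-nine (English words) → 4×1000 + 2×100 + 69 = 4269 (decimal)
Compute 9708 - 4269 = 5439
Convert 5439 (decimal) → 5439 = 5×1000 + 4×100 + 3×10 + 9 → 五千四百三十九 (Chinese numeral)
五千四百三十九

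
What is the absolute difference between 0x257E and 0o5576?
Convert 0x257E (hexadecimal) → 2×4096 + 5×256 + 7×16 + 14 = 9598 (decimal)
Convert 0o5576 (octal) → 5×512 + 5×64 + 7×8 + 6 = 2942 (decimal)
Compute |9598 - 2942| = 6656
6656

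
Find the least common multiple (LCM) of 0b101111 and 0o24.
Convert 0b101111 (binary) → 32 + 8 + 4 + 2 + 1 = 47 (decimal)
Convert 0o24 (octal) → 2×8 + 4 = 20 (decimal)
Compute lcm(47, 20) = 940
940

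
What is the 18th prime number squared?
The 18th prime number = 61
Compute 61² = 61 × 61 = 3721
3721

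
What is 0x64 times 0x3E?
Convert 0x64 (hexadecimal) → 6×16 + 4 = 100 (decimal)
Convert 0x3E (hexadecimal) → 3×16 + 14 = 62 (decimal)
Compute 100 × 62 = 6200
6200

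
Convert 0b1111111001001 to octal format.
Convert 0b1111111001001 (binary) → 4096 + 2048 + 1024 + 512 + 256 + 128 + 64 + 8 + 1 = 8137 (decimal)
Convert 8137 (decimal) → 8137 = 1×4096 + 7×512 + 7×64 + 1×8 + 1 → 0o17711 (octal)
0o17711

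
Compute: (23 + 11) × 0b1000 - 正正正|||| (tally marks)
Convert 0b1000 (binary) → 8 (decimal)
Convert 正正正|||| (tally marks) → 5 + 5 + 5 + 4 = 19 (decimal)
Expression in decimal: (23 + 11) × 8 - 19
Parentheses first: 23 + 11 = 34
Multiply: 34 × 8 = 272
Subtract: 272 - 19 = 253
253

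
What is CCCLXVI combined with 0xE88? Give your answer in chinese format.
Convert CCCLXVI (Roman numeral) → 100 + 100 + 100 + 50 + 10 + 5 + 1 = 366 (decimal)
Convert 0xE88 (hexadecimal) → 14×256 + 8×16 + 8 = 3720 (decimal)
Compute 366 + 3720 = 4086
Convert 4086 (decimal) → 4086 = 4×1000 + 8×10 + 6 → 四千零八十六 (Chinese numeral)
四千零八十六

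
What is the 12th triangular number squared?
The 12th triangular number = 12×13/2 = 78
Compute 78² = 78 × 78 = 6084
6084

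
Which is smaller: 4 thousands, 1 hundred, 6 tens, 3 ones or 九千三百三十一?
Convert 4 thousands, 1 hundred, 6 tens, 3 ones (place-value notation) → 4×1000 + 1×100 + 6×10 + 3 = 4163 (decimal)
Convert 九千三百三十一 (Chinese numeral) → 9×1000 + 3×100 + 3×10 + 1 = 9331 (decimal)
Compare 4163 vs 9331: smaller = 4163
4163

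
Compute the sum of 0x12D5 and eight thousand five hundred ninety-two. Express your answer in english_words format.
Convert 0x12D5 (hexadecimal) → 1×4096 + 2×256 + 13×16 + 5 = 4821 (decimal)
Convert eight thousand five hundred ninety-two (English words) → 8×1000 + 5×100 + 92 = 8592 (decimal)
Compute 4821 + 8592 = 13413
Convert 13413 (decimal) → 13413 = 13×1000 + 4×100 + 13 → thirteen thousand four hundred thirteen (English words)
thirteen thousand four hundred thirteen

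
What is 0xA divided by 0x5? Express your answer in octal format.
Convert 0xA (hexadecimal) → 10 (decimal)
Convert 0x5 (hexadecimal) → 5 (decimal)
Compute 10 ÷ 5 = 2
Convert 2 (decimal) → 0o2 (octal)
0o2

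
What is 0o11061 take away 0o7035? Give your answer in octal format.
Convert 0o11061 (octal) → 1×4096 + 1×512 + 6×8 + 1 = 4657 (decimal)
Convert 0o7035 (octal) → 7×512 + 3×8 + 5 = 3613 (decimal)
Compute 4657 - 3613 = 1044
Convert 1044 (decimal) → 1044 = 2×512 + 2×8 + 4 → 0o2024 (octal)
0o2024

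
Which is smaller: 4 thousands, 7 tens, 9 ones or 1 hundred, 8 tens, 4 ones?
Convert 4 thousands, 7 tens, 9 ones (place-value notation) → 4×1000 + 7×10 + 9 = 4079 (decimal)
Convert 1 hundred, 8 tens, 4 ones (place-value notation) → 1×100 + 8×10 + 4 = 184 (decimal)
Compare 4079 vs 184: smaller = 184
184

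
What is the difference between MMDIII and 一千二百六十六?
Convert MMDIII (Roman numeral) → 1000 + 1000 + 500 + 1 + 1 + 1 = 2503 (decimal)
Convert 一千二百六十六 (Chinese numeral) → 1×1000 + 2×100 + 6×10 + 6 = 1266 (decimal)
Difference: |2503 - 1266| = 1237
1237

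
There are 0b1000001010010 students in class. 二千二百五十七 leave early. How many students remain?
Convert 0b1000001010010 (binary) → 4096 + 64 + 16 + 2 = 4178 (decimal)
Convert 二千二百五十七 (Chinese numeral) → 2×1000 + 2×100 + 5×10 + 7 = 2257 (decimal)
Compute 4178 - 2257 = 1921
1921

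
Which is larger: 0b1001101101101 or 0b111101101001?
Convert 0b1001101101101 (binary) → 4096 + 512 + 256 + 64 + 32 + 8 + 4 + 1 = 4973 (decimal)
Convert 0b111101101001 (binary) → 2048 + 1024 + 512 + 256 + 64 + 32 + 8 + 1 = 3945 (decimal)
Compare 4973 vs 3945: larger = 4973
4973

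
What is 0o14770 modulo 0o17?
Convert 0o14770 (octal) → 1×4096 + 4×512 + 7×64 + 7×8 = 6648 (decimal)
Convert 0o17 (octal) → 1×8 + 7 = 15 (decimal)
Compute 6648 mod 15 = 3
3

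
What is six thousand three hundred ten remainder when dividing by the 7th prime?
Convert six thousand three hundred ten (English words) → 6×1000 + 3×100 + 10 = 6310 (decimal)
Convert the 7th prime (prime index) → 17 (decimal)
Compute 6310 mod 17 = 3
3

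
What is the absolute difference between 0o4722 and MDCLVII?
Convert 0o4722 (octal) → 4×512 + 7×64 + 2×8 + 2 = 2514 (decimal)
Convert MDCLVII (Roman numeral) → 1000 + 500 + 100 + 50 + 5 + 1 + 1 = 1657 (decimal)
Compute |2514 - 1657| = 857
857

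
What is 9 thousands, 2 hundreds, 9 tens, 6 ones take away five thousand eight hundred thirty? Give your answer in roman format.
Convert 9 thousands, 2 hundreds, 9 tens, 6 ones (place-value notation) → 9×1000 + 2×100 + 9×10 + 6 = 9296 (decimal)
Convert five thousand eight hundred thirty (English words) → 5×1000 + 8×100 + 30 = 5830 (decimal)
Compute 9296 - 5830 = 3466
Convert 3466 (decimal) → 3466 = 1000 + 1000 + 1000 + 400 + 50 + 10 + 5 + 1 → MMMCDLXVI (Roman numeral)
MMMCDLXVI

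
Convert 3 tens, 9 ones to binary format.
Convert 3 tens, 9 ones (place-value notation) → 3×10 + 9 = 39 (decimal)
Convert 39 (decimal) → 39 = 32 + 4 + 2 + 1 → 0b100111 (binary)
0b100111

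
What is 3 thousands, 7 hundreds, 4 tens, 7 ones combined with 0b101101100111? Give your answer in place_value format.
Convert 3 thousands, 7 hundreds, 4 tens, 7 ones (place-value notation) → 3×1000 + 7×100 + 4×10 + 7 = 3747 (decimal)
Convert 0b101101100111 (binary) → 2048 + 512 + 256 + 64 + 32 + 4 + 2 + 1 = 2919 (decimal)
Compute 3747 + 2919 = 6666
Convert 6666 (decimal) → 6666 = 6×1000 + 6×100 + 6×10 + 6 → 6 thousands, 6 hundreds, 6 tens, 6 ones (place-value notation)
6 thousands, 6 hundreds, 6 tens, 6 ones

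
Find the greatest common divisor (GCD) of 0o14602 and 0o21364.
Convert 0o14602 (octal) → 1×4096 + 4×512 + 6×64 + 2 = 6530 (decimal)
Convert 0o21364 (octal) → 2×4096 + 1×512 + 3×64 + 6×8 + 4 = 8948 (decimal)
Compute gcd(6530, 8948) = 2
2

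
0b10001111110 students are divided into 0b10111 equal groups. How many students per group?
Convert 0b10001111110 (binary) → 1024 + 64 + 32 + 16 + 8 + 4 + 2 = 1150 (decimal)
Convert 0b10111 (binary) → 16 + 4 + 2 + 1 = 23 (decimal)
Compute 1150 ÷ 23 = 50
50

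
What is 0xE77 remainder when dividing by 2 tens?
Convert 0xE77 (hexadecimal) → 14×256 + 7×16 + 7 = 3703 (decimal)
Convert 2 tens (place-value notation) → 2×10 = 20 (decimal)
Compute 3703 mod 20 = 3
3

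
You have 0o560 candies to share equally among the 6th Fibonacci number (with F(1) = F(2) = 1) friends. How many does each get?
Convert 0o560 (octal) → 5×64 + 6×8 = 368 (decimal)
Convert the 6th Fibonacci number (with F(1) = F(2) = 1) (Fibonacci index) → 1, 1, 2, 3, 5, 8 → 8 (decimal)
Compute 368 ÷ 8 = 46
46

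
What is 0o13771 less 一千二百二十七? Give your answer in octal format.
Convert 0o13771 (octal) → 1×4096 + 3×512 + 7×64 + 7×8 + 1 = 6137 (decimal)
Convert 一千二百二十七 (Chinese numeral) → 1×1000 + 2×100 + 2×10 + 7 = 1227 (decimal)
Compute 6137 - 1227 = 4910
Convert 4910 (decimal) → 4910 = 1×4096 + 1×512 + 4×64 + 5×8 + 6 → 0o11456 (octal)
0o11456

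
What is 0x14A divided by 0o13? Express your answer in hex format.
Convert 0x14A (hexadecimal) → 1×256 + 4×16 + 10 = 330 (decimal)
Convert 0o13 (octal) → 1×8 + 3 = 11 (decimal)
Compute 330 ÷ 11 = 30
Convert 30 (decimal) → 30 = 1×16 + 14 → 0x1E (hexadecimal)
0x1E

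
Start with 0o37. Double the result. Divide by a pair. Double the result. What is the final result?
Convert 0o37 (octal) → 3×8 + 7 = 31 (decimal)
Start: 31
31 × 2 = 62
Convert a pair (colloquial) → 2 (decimal)
62 ÷ 2 = 31
31 × 2 = 62
62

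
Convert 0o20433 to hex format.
Convert 0o20433 (octal) → 2×4096 + 4×64 + 3×8 + 3 = 8475 (decimal)
Convert 8475 (decimal) → 8475 = 2×4096 + 1×256 + 1×16 + 11 → 0x211B (hexadecimal)
0x211B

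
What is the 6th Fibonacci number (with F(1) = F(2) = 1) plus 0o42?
The 6th Fibonacci number (with F(1) = F(2) = 1): 1, 1, 2, 3, 5, 8 → 8
Convert 0o42 (octal) → 4×8 + 2 = 34 (decimal)
Compute 8 + 34 = 42
42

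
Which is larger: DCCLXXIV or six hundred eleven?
Convert DCCLXXIV (Roman numeral) → 500 + 100 + 100 + 50 + 10 + 10 + 4 = 774 (decimal)
Convert six hundred eleven (English words) → 6×100 + 11 = 611 (decimal)
Compare 774 vs 611: larger = 774
774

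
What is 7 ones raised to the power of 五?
Convert 7 ones (place-value notation) → 7 (decimal)
Convert 五 (Chinese numeral) → 5 (decimal)
Compute 7 ^ 5 = 16807
16807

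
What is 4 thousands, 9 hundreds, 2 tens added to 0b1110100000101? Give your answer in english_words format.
Convert 4 thousands, 9 hundreds, 2 tens (place-value notation) → 4×1000 + 9×100 + 2×10 = 4920 (decimal)
Convert 0b1110100000101 (binary) → 4096 + 2048 + 1024 + 256 + 4 + 1 = 7429 (decimal)
Compute 4920 + 7429 = 12349
Convert 12349 (decimal) → 12349 = 12×1000 + 3×100 + 49 → twelve thousand three hundred forty-nine (English words)
twelve thousand three hundred forty-nine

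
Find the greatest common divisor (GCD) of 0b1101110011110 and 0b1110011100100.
Convert 0b1101110011110 (binary) → 4096 + 2048 + 512 + 256 + 128 + 16 + 8 + 4 + 2 = 7070 (decimal)
Convert 0b1110011100100 (binary) → 4096 + 2048 + 1024 + 128 + 64 + 32 + 4 = 7396 (decimal)
Compute gcd(7070, 7396) = 2
2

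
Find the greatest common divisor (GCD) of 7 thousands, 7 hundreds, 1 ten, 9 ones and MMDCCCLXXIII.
Convert 7 thousands, 7 hundreds, 1 ten, 9 ones (place-value notation) → 7×1000 + 7×100 + 1×10 + 9 = 7719 (decimal)
Convert MMDCCCLXXIII (Roman numeral) → 1000 + 1000 + 500 + 100 + 100 + 100 + 50 + 10 + 10 + 1 + 1 + 1 = 2873 (decimal)
Compute gcd(7719, 2873) = 1
1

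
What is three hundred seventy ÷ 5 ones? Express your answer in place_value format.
Convert three hundred seventy (English words) → 3×100 + 70 = 370 (decimal)
Convert 5 ones (place-value notation) → 5 (decimal)
Compute 370 ÷ 5 = 74
Convert 74 (decimal) → 74 = 7×10 + 4 → 7 tens, 4 ones (place-value notation)
7 tens, 4 ones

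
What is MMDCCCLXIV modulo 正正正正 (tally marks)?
Convert MMDCCCLXIV (Roman numeral) → 1000 + 1000 + 500 + 100 + 100 + 100 + 50 + 10 + 4 = 2864 (decimal)
Convert 正正正正 (tally marks) → 5 + 5 + 5 + 5 = 20 (decimal)
Compute 2864 mod 20 = 4
4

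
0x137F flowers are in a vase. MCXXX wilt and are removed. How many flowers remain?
Convert 0x137F (hexadecimal) → 1×4096 + 3×256 + 7×16 + 15 = 4991 (decimal)
Convert MCXXX (Roman numeral) → 1000 + 100 + 10 + 10 + 10 = 1130 (decimal)
Compute 4991 - 1130 = 3861
3861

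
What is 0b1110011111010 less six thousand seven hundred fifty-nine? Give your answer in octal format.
Convert 0b1110011111010 (binary) → 4096 + 2048 + 1024 + 128 + 64 + 32 + 16 + 8 + 2 = 7418 (decimal)
Convert six thousand seven hundred fifty-nine (English words) → 6×1000 + 7×100 + 59 = 6759 (decimal)
Compute 7418 - 6759 = 659
Convert 659 (decimal) → 659 = 1×512 + 2×64 + 2×8 + 3 → 0o1223 (octal)
0o1223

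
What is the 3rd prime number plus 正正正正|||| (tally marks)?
The 3rd prime number = 5
Convert 正正正正|||| (tally marks) → 5 + 5 + 5 + 5 + 4 = 24 (decimal)
Compute 5 + 24 = 29
29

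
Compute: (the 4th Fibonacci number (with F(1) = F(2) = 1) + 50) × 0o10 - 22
Convert the 4th Fibonacci number (with F(1) = F(2) = 1) (Fibonacci index) → 1, 1, 2, 3 → 3 (decimal)
Convert 0o10 (octal) → 1×8 = 8 (decimal)
Expression in decimal: (3 + 50) × 8 - 22
Parentheses first: 3 + 50 = 53
Multiply: 53 × 8 = 424
Subtract: 424 - 22 = 402
402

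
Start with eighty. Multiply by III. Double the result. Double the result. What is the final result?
Convert eighty (English words) → 80 (decimal)
Start: 80
Convert III (Roman numeral) → 1 + 1 + 1 = 3 (decimal)
80 × 3 = 240
240 × 2 = 480
480 × 2 = 960
960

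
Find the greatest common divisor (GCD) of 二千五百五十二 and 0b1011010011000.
Convert 二千五百五十二 (Chinese numeral) → 2×1000 + 5×100 + 5×10 + 2 = 2552 (decimal)
Convert 0b1011010011000 (binary) → 4096 + 1024 + 512 + 128 + 16 + 8 = 5784 (decimal)
Compute gcd(2552, 5784) = 8
8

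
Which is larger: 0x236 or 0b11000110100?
Convert 0x236 (hexadecimal) → 2×256 + 3×16 + 6 = 566 (decimal)
Convert 0b11000110100 (binary) → 1024 + 512 + 32 + 16 + 4 = 1588 (decimal)
Compare 566 vs 1588: larger = 1588
1588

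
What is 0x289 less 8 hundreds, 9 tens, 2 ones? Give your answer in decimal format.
Convert 0x289 (hexadecimal) → 2×256 + 8×16 + 9 = 649 (decimal)
Convert 8 hundreds, 9 tens, 2 ones (place-value notation) → 8×100 + 9×10 + 2 = 892 (decimal)
Compute 649 - 892 = -243
-243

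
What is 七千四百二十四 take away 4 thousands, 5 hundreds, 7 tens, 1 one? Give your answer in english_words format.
Convert 七千四百二十四 (Chinese numeral) → 7×1000 + 4×100 + 2×10 + 4 = 7424 (decimal)
Convert 4 thousands, 5 hundreds, 7 tens, 1 one (place-value notation) → 4×1000 + 5×100 + 7×10 + 1 = 4571 (decimal)
Compute 7424 - 4571 = 2853
Convert 2853 (decimal) → 2853 = 2×1000 + 8×100 + 53 → two thousand eight hundred fifty-three (English words)
two thousand eight hundred fifty-three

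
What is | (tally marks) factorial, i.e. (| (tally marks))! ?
Convert | (tally marks) → 1 (decimal)
Compute 1! = 1
1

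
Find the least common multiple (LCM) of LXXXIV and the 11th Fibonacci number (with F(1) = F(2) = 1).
Convert LXXXIV (Roman numeral) → 50 + 10 + 10 + 10 + 4 = 84 (decimal)
Convert the 11th Fibonacci number (with F(1) = F(2) = 1) (Fibonacci index) → 1, 1, 2, 3, 5, 8, 13, 21, 34, 55, 89 → 89 (decimal)
Compute lcm(84, 89) = 7476
7476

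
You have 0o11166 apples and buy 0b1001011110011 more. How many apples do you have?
Convert 0o11166 (octal) → 1×4096 + 1×512 + 1×64 + 6×8 + 6 = 4726 (decimal)
Convert 0b1001011110011 (binary) → 4096 + 512 + 128 + 64 + 32 + 16 + 2 + 1 = 4851 (decimal)
Compute 4726 + 4851 = 9577
9577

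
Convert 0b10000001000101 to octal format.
Convert 0b10000001000101 (binary) → 8192 + 64 + 4 + 1 = 8261 (decimal)
Convert 8261 (decimal) → 8261 = 2×4096 + 1×64 + 5 → 0o20105 (octal)
0o20105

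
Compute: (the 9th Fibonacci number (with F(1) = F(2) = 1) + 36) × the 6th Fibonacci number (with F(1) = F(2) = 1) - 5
Convert the 9th Fibonacci number (with F(1) = F(2) = 1) (Fibonacci index) → 1, 1, 2, 3, 5, 8, 13, 21, 34 → 34 (decimal)
Convert the 6th Fibonacci number (with F(1) = F(2) = 1) (Fibonacci index) → 1, 1, 2, 3, 5, 8 → 8 (decimal)
Expression in decimal: (34 + 36) × 8 - 5
Parentheses first: 34 + 36 = 70
Multiply: 70 × 8 = 560
Subtract: 560 - 5 = 555
555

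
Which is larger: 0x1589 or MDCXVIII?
Convert 0x1589 (hexadecimal) → 1×4096 + 5×256 + 8×16 + 9 = 5513 (decimal)
Convert MDCXVIII (Roman numeral) → 1000 + 500 + 100 + 10 + 5 + 1 + 1 + 1 = 1618 (decimal)
Compare 5513 vs 1618: larger = 5513
5513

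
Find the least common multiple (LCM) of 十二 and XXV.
Convert 十二 (Chinese numeral) → 1×10 + 2 = 12 (decimal)
Convert XXV (Roman numeral) → 10 + 10 + 5 = 25 (decimal)
Compute lcm(12, 25) = 300
300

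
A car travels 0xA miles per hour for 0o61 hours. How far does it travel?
Convert 0xA (hexadecimal) → 10 (decimal)
Convert 0o61 (octal) → 6×8 + 1 = 49 (decimal)
Compute 10 × 49 = 490
490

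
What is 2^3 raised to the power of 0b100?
Convert 2^3 (power) → 8 (decimal)
Convert 0b100 (binary) → 4 (decimal)
Compute 8 ^ 4 = 4096
4096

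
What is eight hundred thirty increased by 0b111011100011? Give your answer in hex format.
Convert eight hundred thirty (English words) → 8×100 + 30 = 830 (decimal)
Convert 0b111011100011 (binary) → 2048 + 1024 + 512 + 128 + 64 + 32 + 2 + 1 = 3811 (decimal)
Compute 830 + 3811 = 4641
Convert 4641 (decimal) → 4641 = 1×4096 + 2×256 + 2×16 + 1 → 0x1221 (hexadecimal)
0x1221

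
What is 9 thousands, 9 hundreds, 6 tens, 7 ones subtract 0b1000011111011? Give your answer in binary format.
Convert 9 thousands, 9 hundreds, 6 tens, 7 ones (place-value notation) → 9×1000 + 9×100 + 6×10 + 7 = 9967 (decimal)
Convert 0b1000011111011 (binary) → 4096 + 128 + 64 + 32 + 16 + 8 + 2 + 1 = 4347 (decimal)
Compute 9967 - 4347 = 5620
Convert 5620 (decimal) → 5620 = 4096 + 1024 + 256 + 128 + 64 + 32 + 16 + 4 → 0b1010111110100 (binary)
0b1010111110100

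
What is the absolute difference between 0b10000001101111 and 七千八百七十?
Convert 0b10000001101111 (binary) → 8192 + 64 + 32 + 8 + 4 + 2 + 1 = 8303 (decimal)
Convert 七千八百七十 (Chinese numeral) → 7×1000 + 8×100 + 7×10 = 7870 (decimal)
Compute |8303 - 7870| = 433
433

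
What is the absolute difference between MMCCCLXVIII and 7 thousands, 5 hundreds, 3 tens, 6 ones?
Convert MMCCCLXVIII (Roman numeral) → 1000 + 1000 + 100 + 100 + 100 + 50 + 10 + 5 + 1 + 1 + 1 = 2368 (decimal)
Convert 7 thousands, 5 hundreds, 3 tens, 6 ones (place-value notation) → 7×1000 + 5×100 + 3×10 + 6 = 7536 (decimal)
Compute |2368 - 7536| = 5168
5168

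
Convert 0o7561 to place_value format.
Convert 0o7561 (octal) → 7×512 + 5×64 + 6×8 + 1 = 3953 (decimal)
Convert 3953 (decimal) → 3953 = 3×1000 + 9×100 + 5×10 + 3 → 3 thousands, 9 hundreds, 5 tens, 3 ones (place-value notation)
3 thousands, 9 hundreds, 5 tens, 3 ones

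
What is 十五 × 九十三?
Convert 十五 (Chinese numeral) → 1×10 + 5 = 15 (decimal)
Convert 九十三 (Chinese numeral) → 9×10 + 3 = 93 (decimal)
Compute 15 × 93 = 1395
1395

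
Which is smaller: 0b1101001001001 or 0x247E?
Convert 0b1101001001001 (binary) → 4096 + 2048 + 512 + 64 + 8 + 1 = 6729 (decimal)
Convert 0x247E (hexadecimal) → 2×4096 + 4×256 + 7×16 + 14 = 9342 (decimal)
Compare 6729 vs 9342: smaller = 6729
6729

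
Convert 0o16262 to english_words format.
Convert 0o16262 (octal) → 1×4096 + 6×512 + 2×64 + 6×8 + 2 = 7346 (decimal)
Convert 7346 (decimal) → 7346 = 7×1000 + 3×100 + 46 → seven thousand three hundred forty-six (English words)
seven thousand three hundred forty-six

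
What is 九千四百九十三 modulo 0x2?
Convert 九千四百九十三 (Chinese numeral) → 9×1000 + 4×100 + 9×10 + 3 = 9493 (decimal)
Convert 0x2 (hexadecimal) → 2 (decimal)
Compute 9493 mod 2 = 1
1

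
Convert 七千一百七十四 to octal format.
Convert 七千一百七十四 (Chinese numeral) → 7×1000 + 1×100 + 7×10 + 4 = 7174 (decimal)
Convert 7174 (decimal) → 7174 = 1×4096 + 6×512 + 6 → 0o16006 (octal)
0o16006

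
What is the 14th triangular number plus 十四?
The 14th triangular number = 14×15/2 = 105
Convert 十四 (Chinese numeral) → 1×10 + 4 = 14 (decimal)
Compute 105 + 14 = 119
119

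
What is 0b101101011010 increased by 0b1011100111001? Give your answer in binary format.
Convert 0b101101011010 (binary) → 2048 + 512 + 256 + 64 + 16 + 8 + 2 = 2906 (decimal)
Convert 0b1011100111001 (binary) → 4096 + 1024 + 512 + 256 + 32 + 16 + 8 + 1 = 5945 (decimal)
Compute 2906 + 5945 = 8851
Convert 8851 (decimal) → 8851 = 8192 + 512 + 128 + 16 + 2 + 1 → 0b10001010010011 (binary)
0b10001010010011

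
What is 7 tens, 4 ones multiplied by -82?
Convert 7 tens, 4 ones (place-value notation) → 7×10 + 4 = 74 (decimal)
Compute 74 × -82 = -6068
-6068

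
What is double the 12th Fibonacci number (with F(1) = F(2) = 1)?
The 12th Fibonacci number (with F(1) = F(2) = 1): 1, 1, 2, 3, 5, 8, 13, 21, 34, 55, 89, 144 → 144
Compute 144 × 2 = 288
288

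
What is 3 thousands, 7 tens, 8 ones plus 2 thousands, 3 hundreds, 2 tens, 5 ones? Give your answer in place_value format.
Convert 3 thousands, 7 tens, 8 ones (place-value notation) → 3×1000 + 7×10 + 8 = 3078 (decimal)
Convert 2 thousands, 3 hundreds, 2 tens, 5 ones (place-value notation) → 2×1000 + 3×100 + 2×10 + 5 = 2325 (decimal)
Compute 3078 + 2325 = 5403
Convert 5403 (decimal) → 5403 = 5×1000 + 4×100 + 3 → 5 thousands, 4 hundreds, 3 ones (place-value notation)
5 thousands, 4 hundreds, 3 ones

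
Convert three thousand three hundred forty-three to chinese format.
Convert three thousand three hundred forty-three (English words) → 3×1000 + 3×100 + 43 = 3343 (decimal)
Convert 3343 (decimal) → 3343 = 3×1000 + 3×100 + 4×10 + 3 → 三千三百四十三 (Chinese numeral)
三千三百四十三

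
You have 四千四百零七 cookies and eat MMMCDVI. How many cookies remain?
Convert 四千四百零七 (Chinese numeral) → 4×1000 + 4×100 + 7 = 4407 (decimal)
Convert MMMCDVI (Roman numeral) → 1000 + 1000 + 1000 + 400 + 5 + 1 = 3406 (decimal)
Compute 4407 - 3406 = 1001
1001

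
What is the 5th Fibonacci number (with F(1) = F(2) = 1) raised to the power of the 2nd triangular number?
Convert the 5th Fibonacci number (with F(1) = F(2) = 1) (Fibonacci index) → 1, 1, 2, 3, 5 → 5 (decimal)
Convert the 2nd triangular number (triangular index) → 2×3/2 = 3 (decimal)
Compute 5 ^ 3 = 125
125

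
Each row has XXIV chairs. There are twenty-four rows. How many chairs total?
Convert XXIV (Roman numeral) → 10 + 10 + 4 = 24 (decimal)
Convert twenty-four (English words) → 24 (decimal)
Compute 24 × 24 = 576
576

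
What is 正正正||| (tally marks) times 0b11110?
Convert 正正正||| (tally marks) → 5 + 5 + 5 + 3 = 18 (decimal)
Convert 0b11110 (binary) → 16 + 8 + 4 + 2 = 30 (decimal)
Compute 18 × 30 = 540
540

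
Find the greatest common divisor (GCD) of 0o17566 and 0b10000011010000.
Convert 0o17566 (octal) → 1×4096 + 7×512 + 5×64 + 6×8 + 6 = 8054 (decimal)
Convert 0b10000011010000 (binary) → 8192 + 128 + 64 + 16 = 8400 (decimal)
Compute gcd(8054, 8400) = 2
2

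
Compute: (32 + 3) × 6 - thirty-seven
Convert thirty-seven (English words) → 37 (decimal)
Expression in decimal: (32 + 3) × 6 - 37
Parentheses first: 32 + 3 = 35
Multiply: 35 × 6 = 210
Subtract: 210 - 37 = 173
173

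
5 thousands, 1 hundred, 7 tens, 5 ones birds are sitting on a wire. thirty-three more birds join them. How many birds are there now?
Convert 5 thousands, 1 hundred, 7 tens, 5 ones (place-value notation) → 5×1000 + 1×100 + 7×10 + 5 = 5175 (decimal)
Convert thirty-three (English words) → 33 (decimal)
Compute 5175 + 33 = 5208
5208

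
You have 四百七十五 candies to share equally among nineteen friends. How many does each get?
Convert 四百七十五 (Chinese numeral) → 4×100 + 7×10 + 5 = 475 (decimal)
Convert nineteen (English words) → 19 (decimal)
Compute 475 ÷ 19 = 25
25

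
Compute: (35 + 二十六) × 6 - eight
Convert 二十六 (Chinese numeral) → 2×10 + 6 = 26 (decimal)
Convert eight (English words) → 8 (decimal)
Expression in decimal: (35 + 26) × 6 - 8
Parentheses first: 35 + 26 = 61
Multiply: 61 × 6 = 366
Subtract: 366 - 8 = 358
358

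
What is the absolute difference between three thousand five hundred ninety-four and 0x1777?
Convert three thousand five hundred ninety-four (English words) → 3×1000 + 5×100 + 94 = 3594 (decimal)
Convert 0x1777 (hexadecimal) → 1×4096 + 7×256 + 7×16 + 7 = 6007 (decimal)
Compute |3594 - 6007| = 2413
2413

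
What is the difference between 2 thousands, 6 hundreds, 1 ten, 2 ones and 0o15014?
Convert 2 thousands, 6 hundreds, 1 ten, 2 ones (place-value notation) → 2×1000 + 6×100 + 1×10 + 2 = 2612 (decimal)
Convert 0o15014 (octal) → 1×4096 + 5×512 + 1×8 + 4 = 6668 (decimal)
Difference: |2612 - 6668| = 4056
4056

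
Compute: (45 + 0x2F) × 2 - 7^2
Convert 0x2F (hexadecimal) → 2×16 + 15 = 47 (decimal)
Convert 7^2 (power) → 49 (decimal)
Expression in decimal: (45 + 47) × 2 - 49
Parentheses first: 45 + 47 = 92
Multiply: 92 × 2 = 184
Subtract: 184 - 49 = 135
135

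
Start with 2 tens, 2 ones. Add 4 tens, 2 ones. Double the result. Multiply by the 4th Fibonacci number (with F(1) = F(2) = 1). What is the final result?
Convert 2 tens, 2 ones (place-value notation) → 2×10 + 2 = 22 (decimal)
Start: 22
Convert 4 tens, 2 ones (place-value notation) → 4×10 + 2 = 42 (decimal)
22 + 42 = 64
64 × 2 = 128
Convert the 4th Fibonacci number (with F(1) = F(2) = 1) (Fibonacci index) → 1, 1, 2, 3 → 3 (decimal)
128 × 3 = 384
384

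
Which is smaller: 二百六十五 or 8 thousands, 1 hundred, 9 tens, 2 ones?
Convert 二百六十五 (Chinese numeral) → 2×100 + 6×10 + 5 = 265 (decimal)
Convert 8 thousands, 1 hundred, 9 tens, 2 ones (place-value notation) → 8×1000 + 1×100 + 9×10 + 2 = 8192 (decimal)
Compare 265 vs 8192: smaller = 265
265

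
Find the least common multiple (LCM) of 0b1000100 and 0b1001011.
Convert 0b1000100 (binary) → 64 + 4 = 68 (decimal)
Convert 0b1001011 (binary) → 64 + 8 + 2 + 1 = 75 (decimal)
Compute lcm(68, 75) = 5100
5100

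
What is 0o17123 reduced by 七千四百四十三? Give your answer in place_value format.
Convert 0o17123 (octal) → 1×4096 + 7×512 + 1×64 + 2×8 + 3 = 7763 (decimal)
Convert 七千四百四十三 (Chinese numeral) → 7×1000 + 4×100 + 4×10 + 3 = 7443 (decimal)
Compute 7763 - 7443 = 320
Convert 320 (decimal) → 320 = 3×100 + 2×10 → 3 hundreds, 2 tens (place-value notation)
3 hundreds, 2 tens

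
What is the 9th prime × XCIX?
Convert the 9th prime (prime index) → 23 (decimal)
Convert XCIX (Roman numeral) → 90 + 9 = 99 (decimal)
Compute 23 × 99 = 2277
2277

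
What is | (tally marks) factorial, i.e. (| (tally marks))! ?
Convert | (tally marks) → 1 (decimal)
Compute 1! = 1
1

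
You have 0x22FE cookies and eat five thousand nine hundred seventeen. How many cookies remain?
Convert 0x22FE (hexadecimal) → 2×4096 + 2×256 + 15×16 + 14 = 8958 (decimal)
Convert five thousand nine hundred seventeen (English words) → 5×1000 + 9×100 + 17 = 5917 (decimal)
Compute 8958 - 5917 = 3041
3041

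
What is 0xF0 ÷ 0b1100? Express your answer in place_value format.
Convert 0xF0 (hexadecimal) → 15×16 = 240 (decimal)
Convert 0b1100 (binary) → 8 + 4 = 12 (decimal)
Compute 240 ÷ 12 = 20
Convert 20 (decimal) → 20 = 2×10 → 2 tens (place-value notation)
2 tens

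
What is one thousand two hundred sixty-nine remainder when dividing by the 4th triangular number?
Convert one thousand two hundred sixty-nine (English words) → 1×1000 + 2×100 + 69 = 1269 (decimal)
Convert the 4th triangular number (triangular index) → 4×5/2 = 10 (decimal)
Compute 1269 mod 10 = 9
9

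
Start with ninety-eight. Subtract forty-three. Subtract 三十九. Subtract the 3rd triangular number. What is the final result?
Convert ninety-eight (English words) → 98 (decimal)
Start: 98
Convert forty-three (English words) → 43 (decimal)
98 - 43 = 55
Convert 三十九 (Chinese numeral) → 3×10 + 9 = 39 (decimal)
55 - 39 = 16
Convert the 3rd triangular number (triangular index) → 3×4/2 = 6 (decimal)
16 - 6 = 10
10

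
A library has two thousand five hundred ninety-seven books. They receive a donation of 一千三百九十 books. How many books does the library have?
Convert two thousand five hundred ninety-seven (English words) → 2×1000 + 5×100 + 97 = 2597 (decimal)
Convert 一千三百九十 (Chinese numeral) → 1×1000 + 3×100 + 9×10 = 1390 (decimal)
Compute 2597 + 1390 = 3987
3987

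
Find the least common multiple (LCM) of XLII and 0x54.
Convert XLII (Roman numeral) → 40 + 1 + 1 = 42 (decimal)
Convert 0x54 (hexadecimal) → 5×16 + 4 = 84 (decimal)
Compute lcm(42, 84) = 84
84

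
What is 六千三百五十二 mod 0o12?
Convert 六千三百五十二 (Chinese numeral) → 6×1000 + 3×100 + 5×10 + 2 = 6352 (decimal)
Convert 0o12 (octal) → 1×8 + 2 = 10 (decimal)
Compute 6352 mod 10 = 2
2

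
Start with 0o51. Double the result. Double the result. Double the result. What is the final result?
Convert 0o51 (octal) → 5×8 + 1 = 41 (decimal)
Start: 41
41 × 2 = 82
82 × 2 = 164
164 × 2 = 328
328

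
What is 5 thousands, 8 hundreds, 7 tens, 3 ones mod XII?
Convert 5 thousands, 8 hundreds, 7 tens, 3 ones (place-value notation) → 5×1000 + 8×100 + 7×10 + 3 = 5873 (decimal)
Convert XII (Roman numeral) → 10 + 1 + 1 = 12 (decimal)
Compute 5873 mod 12 = 5
5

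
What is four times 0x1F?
Convert four (English words) → 4 (decimal)
Convert 0x1F (hexadecimal) → 1×16 + 15 = 31 (decimal)
Compute 4 × 31 = 124
124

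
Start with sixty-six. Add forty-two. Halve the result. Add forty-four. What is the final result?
Convert sixty-six (English words) → 66 (decimal)
Start: 66
Convert forty-two (English words) → 42 (decimal)
66 + 42 = 108
108 ÷ 2 = 54
Convert forty-four (English words) → 44 (decimal)
54 + 44 = 98
98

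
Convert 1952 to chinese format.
Convert 1952 (decimal) → 1952 = 1×1000 + 9×100 + 5×10 + 2 → 一千九百五十二 (Chinese numeral)
一千九百五十二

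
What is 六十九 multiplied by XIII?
Convert 六十九 (Chinese numeral) → 6×10 + 9 = 69 (decimal)
Convert XIII (Roman numeral) → 10 + 1 + 1 + 1 = 13 (decimal)
Compute 69 × 13 = 897
897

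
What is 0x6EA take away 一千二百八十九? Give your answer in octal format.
Convert 0x6EA (hexadecimal) → 6×256 + 14×16 + 10 = 1770 (decimal)
Convert 一千二百八十九 (Chinese numeral) → 1×1000 + 2×100 + 8×10 + 9 = 1289 (decimal)
Compute 1770 - 1289 = 481
Convert 481 (decimal) → 481 = 7×64 + 4×8 + 1 → 0o741 (octal)
0o741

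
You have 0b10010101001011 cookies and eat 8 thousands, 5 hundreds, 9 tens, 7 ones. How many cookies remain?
Convert 0b10010101001011 (binary) → 8192 + 1024 + 256 + 64 + 8 + 2 + 1 = 9547 (decimal)
Convert 8 thousands, 5 hundreds, 9 tens, 7 ones (place-value notation) → 8×1000 + 5×100 + 9×10 + 7 = 8597 (decimal)
Compute 9547 - 8597 = 950
950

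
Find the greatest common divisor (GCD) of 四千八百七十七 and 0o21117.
Convert 四千八百七十七 (Chinese numeral) → 4×1000 + 8×100 + 7×10 + 7 = 4877 (decimal)
Convert 0o21117 (octal) → 2×4096 + 1×512 + 1×64 + 1×8 + 7 = 8783 (decimal)
Compute gcd(4877, 8783) = 1
1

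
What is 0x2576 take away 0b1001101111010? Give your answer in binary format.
Convert 0x2576 (hexadecimal) → 2×4096 + 5×256 + 7×16 + 6 = 9590 (decimal)
Convert 0b1001101111010 (binary) → 4096 + 512 + 256 + 64 + 32 + 16 + 8 + 2 = 4986 (decimal)
Compute 9590 - 4986 = 4604
Convert 4604 (decimal) → 4604 = 4096 + 256 + 128 + 64 + 32 + 16 + 8 + 4 → 0b1000111111100 (binary)
0b1000111111100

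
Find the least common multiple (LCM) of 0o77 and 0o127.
Convert 0o77 (octal) → 7×8 + 7 = 63 (decimal)
Convert 0o127 (octal) → 1×64 + 2×8 + 7 = 87 (decimal)
Compute lcm(63, 87) = 1827
1827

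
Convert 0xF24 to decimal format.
Convert 0xF24 (hexadecimal) → 15×256 + 2×16 + 4 = 3876 (decimal)
3876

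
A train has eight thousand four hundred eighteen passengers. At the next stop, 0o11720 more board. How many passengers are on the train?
Convert eight thousand four hundred eighteen (English words) → 8×1000 + 4×100 + 18 = 8418 (decimal)
Convert 0o11720 (octal) → 1×4096 + 1×512 + 7×64 + 2×8 = 5072 (decimal)
Compute 8418 + 5072 = 13490
13490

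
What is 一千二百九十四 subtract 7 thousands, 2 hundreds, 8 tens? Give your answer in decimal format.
Convert 一千二百九十四 (Chinese numeral) → 1×1000 + 2×100 + 9×10 + 4 = 1294 (decimal)
Convert 7 thousands, 2 hundreds, 8 tens (place-value notation) → 7×1000 + 2×100 + 8×10 = 7280 (decimal)
Compute 1294 - 7280 = -5986
-5986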